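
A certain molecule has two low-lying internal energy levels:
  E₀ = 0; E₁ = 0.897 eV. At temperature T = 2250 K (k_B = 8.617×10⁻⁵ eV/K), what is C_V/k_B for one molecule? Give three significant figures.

k_BT = 8.617×10⁻⁵ × 2250 K = 0.19388 eV.
Eᵢ/kT = 0, 4.6266.
Z = Σ e^(−Eᵢ/kT) = e^(−0) + e^(−4.6266) = 1.0000 + 0.0097880 = 1.0098.
⟨E⟩ = 0.0086946 eV, ⟨E²⟩ = 0.0077991 eV².
C_V/k_B = (⟨E²⟩ − ⟨E⟩²)/(kT)² = (0.0077991 − 0.000075596)/0.037589 = 0.205.

0.205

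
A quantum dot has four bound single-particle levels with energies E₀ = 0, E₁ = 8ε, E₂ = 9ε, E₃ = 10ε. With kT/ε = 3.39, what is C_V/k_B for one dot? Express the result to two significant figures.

1.0

Eᵢ/kT = 0, 2.360, 2.655, 2.950.
Z = Σ e^(−Eᵢ/kT) = e^(−0) + e^(−2.360) + e^(−2.655) + e^(−2.950) = 1.000 + 0.09442 + 0.07030 + 0.05234 = 1.217.
⟨E⟩ = 1.571 ε, ⟨E²⟩ = 13.95 ε².
C_V/k_B = (⟨E²⟩ − ⟨E⟩²)/(kT)² = (13.95 − 2.468)/11.49 = 1.0.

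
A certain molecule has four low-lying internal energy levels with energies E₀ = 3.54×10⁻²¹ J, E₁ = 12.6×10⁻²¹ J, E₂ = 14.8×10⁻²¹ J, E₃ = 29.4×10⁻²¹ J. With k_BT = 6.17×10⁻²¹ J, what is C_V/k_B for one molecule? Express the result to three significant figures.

Eᵢ/kT = 0.57374, 2.0421, 2.3987, 4.7650.
Z = Σ e^(−Eᵢ/kT) = e^(−0.57374) + e^(−2.0421) + e^(−2.3987) + e^(−4.7650) = 0.56341 + 0.12976 + 0.090836 + 0.0085229 = 0.79253.
⟨E⟩ = 6.5920, ⟨E²⟩ = 69.303.
C_V/k_B = (⟨E²⟩ − ⟨E⟩²)/(kT)² = (69.303 − 43.454)/38.069 = 0.679.

0.679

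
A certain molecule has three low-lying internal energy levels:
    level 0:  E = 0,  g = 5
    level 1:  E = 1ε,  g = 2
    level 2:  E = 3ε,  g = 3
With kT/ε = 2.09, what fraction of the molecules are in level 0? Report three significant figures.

0.719

Eᵢ/kT = 0, 0.47847, 1.4354.
Z = Σ gᵢe^(−Eᵢ/kT) = 5·e^(−0) + 2·e^(−0.47847) + 3·e^(−1.4354) = 5.0000 + 1.2395 + 0.71406 = 6.9536.
P₀ = g₀ e^(−E₀/kT) / Z = 5.0000/6.9536 = 0.719.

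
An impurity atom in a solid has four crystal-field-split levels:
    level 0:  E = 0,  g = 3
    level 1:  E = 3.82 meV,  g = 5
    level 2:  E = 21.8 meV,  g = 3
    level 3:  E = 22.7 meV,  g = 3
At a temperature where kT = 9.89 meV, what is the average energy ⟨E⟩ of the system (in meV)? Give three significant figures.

Eᵢ/kT = 0, 0.38625, 2.2042, 2.2952.
Z = Σ gᵢe^(−Eᵢ/kT) = 3·e^(−0) + 5·e^(−0.38625) + 3·e^(−2.2042) + 3·e^(−2.2952) = 3.0000 + 3.3980 + 0.33102 + 0.30222 = 7.0312.
⟨E⟩ = Σ Eᵢ gᵢe^(−Eᵢ/kT) / Z = (0·3.0000 + 3.82·3.3980 + 21.8·0.33102 + 22.7·0.30222) / 7.0312 = 3.85 meV.

3.85 meV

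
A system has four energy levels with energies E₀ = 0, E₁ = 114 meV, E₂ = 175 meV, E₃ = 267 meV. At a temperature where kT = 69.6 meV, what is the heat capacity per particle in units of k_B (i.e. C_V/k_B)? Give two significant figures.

Eᵢ/kT = 0, 1.638, 2.514, 3.836.
Z = Σ e^(−Eᵢ/kT) = e^(−0) + e^(−1.638) + e^(−2.514) + e^(−3.836) = 1.000 + 0.1944 + 0.08094 + 0.02158 = 1.297.
⟨E⟩ = 32.45 meV, ⟨E²⟩ = 5045 meV².
C_V/k_B = (⟨E²⟩ − ⟨E⟩²)/(kT)² = (5045 − 1053)/4844 = 0.82.

0.82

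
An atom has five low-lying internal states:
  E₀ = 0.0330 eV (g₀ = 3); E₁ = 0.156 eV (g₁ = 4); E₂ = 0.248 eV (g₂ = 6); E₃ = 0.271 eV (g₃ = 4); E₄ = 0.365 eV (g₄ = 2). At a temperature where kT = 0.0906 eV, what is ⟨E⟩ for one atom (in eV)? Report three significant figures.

Eᵢ/kT = 0.36424, 1.7219, 2.7373, 2.9912, 4.0287.
Z = Σ gᵢe^(−Eᵢ/kT) = 3·e^(−0.36424) + 4·e^(−1.7219) + 6·e^(−2.7373) + 4·e^(−2.9912) + 2·e^(−4.0287) = 2.0842 + 0.71490 + 0.38847 + 0.20091 + 0.035595 = 3.4241.
⟨E⟩ = Σ Eᵢ gᵢe^(−Eᵢ/kT) / Z = (0.0330·2.0842 + 0.156·0.71490 + 0.248·0.38847 + 0.271·0.20091 + 0.365·0.035595) / 3.4241 = 0.100 eV.

0.100 eV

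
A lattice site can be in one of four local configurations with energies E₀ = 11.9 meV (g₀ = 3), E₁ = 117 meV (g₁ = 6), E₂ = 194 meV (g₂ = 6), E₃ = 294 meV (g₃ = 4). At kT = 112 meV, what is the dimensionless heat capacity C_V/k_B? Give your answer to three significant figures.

Eᵢ/kT = 0.10625, 1.0446, 1.7321, 2.6250.
Z = Σ gᵢe^(−Eᵢ/kT) = 3·e^(−0.10625) + 6·e^(−1.0446) + 6·e^(−1.7321) + 4·e^(−2.6250) = 2.6976 + 2.1110 + 1.0615 + 0.28976 = 6.1599.
⟨E⟩ = 92.568 meV, ⟨E²⟩ = 15305 meV².
C_V/k_B = (⟨E²⟩ − ⟨E⟩²)/(kT)² = (15305 − 8568.8)/12544 = 0.537.

0.537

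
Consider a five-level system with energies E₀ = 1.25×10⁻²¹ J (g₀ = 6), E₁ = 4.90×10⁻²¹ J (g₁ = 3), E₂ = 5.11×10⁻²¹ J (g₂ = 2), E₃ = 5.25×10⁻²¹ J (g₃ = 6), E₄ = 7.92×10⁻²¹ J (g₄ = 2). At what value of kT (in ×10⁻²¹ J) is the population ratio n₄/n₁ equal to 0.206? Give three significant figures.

2.57 ×10⁻²¹ J

n₄/n₁ = (g₄/g₁) exp[−(E₄−E₁)/kT] = 0.206.
⇒ (E₄−E₁)/kT = ln((2/3)/0.206) = ln(3.2362) = 1.1744.
kT = 3.02 ×10⁻²¹ J / 1.1744 = 2.57 ×10⁻²¹ J.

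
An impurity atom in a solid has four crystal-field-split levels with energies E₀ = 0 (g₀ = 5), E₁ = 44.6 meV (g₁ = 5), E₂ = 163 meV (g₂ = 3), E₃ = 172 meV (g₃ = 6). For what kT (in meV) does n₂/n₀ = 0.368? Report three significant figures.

n₂/n₀ = (g₂/g₀) exp[−(E₂−E₀)/kT] = 0.368.
⇒ (E₂−E₀)/kT = ln((3/5)/0.368) = ln(1.6304) = 0.48883.
kT = 163 meV / 0.48883 = 333 meV.

333 meV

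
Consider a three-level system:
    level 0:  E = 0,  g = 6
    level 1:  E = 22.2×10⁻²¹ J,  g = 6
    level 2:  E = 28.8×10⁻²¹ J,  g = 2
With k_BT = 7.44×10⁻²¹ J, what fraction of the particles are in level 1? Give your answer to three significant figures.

0.0478

Eᵢ/kT = 0, 2.9839, 3.8710.
Z = Σ gᵢe^(−Eᵢ/kT) = 6·e^(−0) + 6·e^(−2.9839) + 2·e^(−3.8710) = 6.0000 + 0.30357 + 0.041675 = 6.3452.
P₁ = g₁ e^(−E₁/kT) / Z = 0.30357/6.3452 = 0.0478.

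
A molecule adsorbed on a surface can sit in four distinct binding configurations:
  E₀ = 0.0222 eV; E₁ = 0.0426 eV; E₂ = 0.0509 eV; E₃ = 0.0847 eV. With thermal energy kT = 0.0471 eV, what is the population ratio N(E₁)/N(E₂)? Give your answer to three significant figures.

n₁/n₂ = exp[−(E₁−E₂)/kT] = exp(−(-0.0083 eV)/(0.0471 eV)) = exp(0.17622) = 1.19.

1.19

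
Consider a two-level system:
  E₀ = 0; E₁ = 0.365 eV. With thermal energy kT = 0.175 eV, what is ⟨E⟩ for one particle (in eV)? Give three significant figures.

Eᵢ/kT = 0, 2.0857.
Z = Σ e^(−Eᵢ/kT) = e^(−0) + e^(−2.0857) = 1.0000 + 0.12422 = 1.1242.
⟨E⟩ = Σ Eᵢ e^(−Eᵢ/kT) / Z = (0·1.0000 + 0.365·0.12422) / 1.1242 = 0.0403 eV.

0.0403 eV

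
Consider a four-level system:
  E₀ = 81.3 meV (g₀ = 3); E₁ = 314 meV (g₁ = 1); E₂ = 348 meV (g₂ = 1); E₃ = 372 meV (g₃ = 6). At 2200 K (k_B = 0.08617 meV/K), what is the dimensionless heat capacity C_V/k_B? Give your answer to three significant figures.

k_BT = 0.08617 × 2200 K = 189.57 meV.
Eᵢ/kT = 0.42887, 1.6564, 1.8357, 1.9623.
Z = Σ gᵢe^(−Eᵢ/kT) = 3·e^(−0.42887) + 1·e^(−1.6564) + 1·e^(−1.8357) + 6·e^(−1.9623) = 1.9537 + 0.19082 + 0.15950 + 0.84321 = 3.1472.
⟨E⟩ = 186.81 meV, ⟨E²⟩ = 53295 meV².
C_V/k_B = (⟨E²⟩ − ⟨E⟩²)/(kT)² = (53295 − 34898)/35937 = 0.512.

0.512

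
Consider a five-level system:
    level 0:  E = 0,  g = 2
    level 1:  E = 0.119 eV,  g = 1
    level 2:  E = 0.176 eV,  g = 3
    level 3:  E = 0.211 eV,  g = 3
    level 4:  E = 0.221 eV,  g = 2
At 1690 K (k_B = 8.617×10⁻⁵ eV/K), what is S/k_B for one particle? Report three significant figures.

k_BT = 8.617×10⁻⁵ × 1690 K = 0.14563 eV.
Eᵢ/kT = 0, 0.81714, 1.2085, 1.4489, 1.5175.
Z = Σ gᵢe^(−Eᵢ/kT) = 2·e^(−0) + 1·e^(−0.81714) + 3·e^(−1.2085) + 3·e^(−1.4489) + 2·e^(−1.5175) = 2.0000 + 0.44169 + 0.89593 + 0.70449 + 0.43852 = 4.4806.
⟨E⟩ = Σ EᵢPᵢ = 0.10173 eV.
S/k_B = ln Z + ⟨E⟩/kT = ln(4.4806) + 0.10173/0.14563 = 1.4998 + 0.69855 = 2.20.

2.20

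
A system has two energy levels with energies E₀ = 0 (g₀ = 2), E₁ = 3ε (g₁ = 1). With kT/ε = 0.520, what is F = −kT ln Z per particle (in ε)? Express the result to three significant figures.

-0.361 ε

Eᵢ/kT = 0, 5.7692.
Z = Σ gᵢe^(−Eᵢ/kT) = 2·e^(−0) + 1·e^(−5.7692) = 2.0000 + 0.0031223 = 2.0031.
F = −kT ln Z = −0.520 × ln(2.0031) = −0.520 × 0.69470 = -0.361 ε.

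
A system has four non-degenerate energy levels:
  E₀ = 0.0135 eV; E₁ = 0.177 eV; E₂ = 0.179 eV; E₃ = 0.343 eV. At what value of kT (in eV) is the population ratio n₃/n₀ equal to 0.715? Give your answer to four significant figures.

0.9822 eV

n₃/n₀ = exp[−(E₃−E₀)/kT] = 0.715.
⇒ (E₃−E₀)/kT = ln(1/0.715) = ln(1.39860) = 0.335472.
kT = 0.3295 eV / 0.335472 = 0.9822 eV.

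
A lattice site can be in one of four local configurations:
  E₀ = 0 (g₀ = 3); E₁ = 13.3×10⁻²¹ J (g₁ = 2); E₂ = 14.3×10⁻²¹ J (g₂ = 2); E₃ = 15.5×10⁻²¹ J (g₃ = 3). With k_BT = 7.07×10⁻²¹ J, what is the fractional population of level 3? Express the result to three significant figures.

Eᵢ/kT = 0, 1.8812, 2.0226, 2.1924.
Z = Σ gᵢe^(−Eᵢ/kT) = 3·e^(−0) + 2·e^(−1.8812) + 2·e^(−2.0226) + 3·e^(−2.1924) = 3.0000 + 0.30481 + 0.26462 + 0.33495 = 3.9044.
P₃ = g₃ e^(−E₃/kT) / Z = 0.33495/3.9044 = 0.0858.

0.0858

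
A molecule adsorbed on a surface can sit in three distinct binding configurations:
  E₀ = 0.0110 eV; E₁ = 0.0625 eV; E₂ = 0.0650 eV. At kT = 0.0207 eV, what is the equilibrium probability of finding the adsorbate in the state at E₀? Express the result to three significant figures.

Eᵢ/kT = 0.53140, 3.0193, 3.1401.
Z = Σ e^(−Eᵢ/kT) = e^(−0.53140) + e^(−3.0193) + e^(−3.1401) = 0.58778 + 0.048835 + 0.043278 = 0.67989.
P₀ = e^(−E₀/kT) / Z = 0.58778/0.67989 = 0.865.

0.865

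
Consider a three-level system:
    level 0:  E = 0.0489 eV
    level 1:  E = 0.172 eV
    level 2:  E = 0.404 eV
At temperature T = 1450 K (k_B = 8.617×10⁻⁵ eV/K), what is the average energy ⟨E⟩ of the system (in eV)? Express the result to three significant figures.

0.0955 eV

k_BT = 8.617×10⁻⁵ × 1450 K = 0.12495 eV.
Eᵢ/kT = 0.39136, 1.3766, 3.2333.
Z = Σ e^(−Eᵢ/kT) = e^(−0.39136) + e^(−1.3766) + e^(−3.2333) = 0.67614 + 0.25244 + 0.039427 = 0.96801.
⟨E⟩ = Σ Eᵢ e^(−Eᵢ/kT) / Z = (0.0489·0.67614 + 0.172·0.25244 + 0.404·0.039427) / 0.96801 = 0.0955 eV.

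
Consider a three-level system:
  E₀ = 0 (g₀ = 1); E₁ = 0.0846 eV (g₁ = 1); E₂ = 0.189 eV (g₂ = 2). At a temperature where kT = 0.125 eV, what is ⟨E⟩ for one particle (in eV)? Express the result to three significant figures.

Eᵢ/kT = 0, 0.67680, 1.5120.
Z = Σ gᵢe^(−Eᵢ/kT) = 1·e^(−0) + 1·e^(−0.67680) + 2·e^(−1.5120) = 1.0000 + 0.50824 + 0.44094 = 1.9492.
⟨E⟩ = Σ Eᵢ gᵢe^(−Eᵢ/kT) / Z = (0·1.0000 + 0.0846·0.50824 + 0.189·0.44094) / 1.9492 = 0.0648 eV.

0.0648 eV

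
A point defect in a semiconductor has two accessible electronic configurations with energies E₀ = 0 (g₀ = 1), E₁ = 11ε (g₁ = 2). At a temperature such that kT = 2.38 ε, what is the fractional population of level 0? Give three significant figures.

Eᵢ/kT = 0, 4.6218.
Z = Σ gᵢe^(−Eᵢ/kT) = 1·e^(−0) + 2·e^(−4.6218) = 1.0000 + 0.019670 = 1.0197.
P₀ = g₀ e^(−E₀/kT) / Z = 1.0000/1.0197 = 0.981.

0.981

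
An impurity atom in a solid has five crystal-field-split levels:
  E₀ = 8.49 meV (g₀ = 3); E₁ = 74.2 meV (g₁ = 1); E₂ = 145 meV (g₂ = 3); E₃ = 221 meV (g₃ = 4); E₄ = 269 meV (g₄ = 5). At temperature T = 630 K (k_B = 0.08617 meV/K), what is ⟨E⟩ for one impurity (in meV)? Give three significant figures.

k_BT = 0.08617 × 630 K = 54.287 meV.
Eᵢ/kT = 0.15639, 1.3668, 2.6710, 4.0710, 4.9551.
Z = Σ gᵢe^(−Eᵢ/kT) = 3·e^(−0.15639) + 1·e^(−1.3668) + 3·e^(−2.6710) + 4·e^(−4.0710) + 5·e^(−4.9551) = 2.5657 + 0.25492 + 0.20755 + 0.068241 + 0.035237 = 3.1316.
⟨E⟩ = Σ Eᵢ gᵢe^(−Eᵢ/kT) / Z = (8.49·2.5657 + 74.2·0.25492 + 145·0.20755 + 221·0.068241 + 269·0.035237) / 3.1316 = 30.4 meV.

30.4 meV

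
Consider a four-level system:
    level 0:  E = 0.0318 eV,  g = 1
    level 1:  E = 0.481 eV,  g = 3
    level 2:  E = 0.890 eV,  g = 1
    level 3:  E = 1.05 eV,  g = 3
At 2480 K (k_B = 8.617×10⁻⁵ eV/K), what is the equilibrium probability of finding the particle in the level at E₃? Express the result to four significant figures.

k_BT = 8.617×10⁻⁵ × 2480 K = 0.213702 eV.
Eᵢ/kT = 0.148805, 2.25080, 4.16468, 4.91338.
Z = Σ gᵢe^(−Eᵢ/kT) = 1·e^(−0.148805) + 3·e^(−2.25080) + 1·e^(−4.16468) + 3·e^(−4.91338) = 0.861737 + 0.315945 + 0.0155347 + 0.0220428 = 1.21526.
P₃ = g₃ e^(−E₃/kT) / Z = 0.0220428/1.21526 = 0.01814.

0.01814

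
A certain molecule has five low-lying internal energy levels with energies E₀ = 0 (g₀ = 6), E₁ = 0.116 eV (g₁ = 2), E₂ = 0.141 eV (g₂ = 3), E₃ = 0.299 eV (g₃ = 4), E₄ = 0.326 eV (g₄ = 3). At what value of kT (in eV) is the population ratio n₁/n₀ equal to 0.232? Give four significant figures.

0.3201 eV

n₁/n₀ = (g₁/g₀) exp[−(E₁−E₀)/kT] = 0.232.
⇒ (E₁−E₀)/kT = ln((2/6)/0.232) = ln(1.43678) = 0.362404.
kT = 0.116 eV / 0.362404 = 0.3201 eV.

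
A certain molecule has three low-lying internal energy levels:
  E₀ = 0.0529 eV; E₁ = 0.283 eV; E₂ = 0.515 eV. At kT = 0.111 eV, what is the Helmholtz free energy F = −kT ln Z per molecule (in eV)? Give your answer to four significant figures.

Eᵢ/kT = 0.476577, 2.54955, 4.63964.
Z = Σ e^(−Eᵢ/kT) = e^(−0.476577) + e^(−2.54955) + e^(−4.63964) = 0.620905 + 0.0781168 + 0.00966118 = 0.708683.
F = −kT ln Z = −0.111 × ln(0.708683) = −0.111 × -0.344347 = 0.03822 eV.

0.03822 eV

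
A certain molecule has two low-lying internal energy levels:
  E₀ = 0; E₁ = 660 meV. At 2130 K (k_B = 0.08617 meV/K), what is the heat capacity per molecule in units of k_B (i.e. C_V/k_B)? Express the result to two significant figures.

k_BT = 0.08617 × 2130 K = 183.5 meV.
Eᵢ/kT = 0, 3.597.
Z = Σ e^(−Eᵢ/kT) = e^(−0) + e^(−3.597) = 1.000 + 0.02741 = 1.027.
⟨E⟩ = 17.61 meV, ⟨E²⟩ = 11630 meV².
C_V/k_B = (⟨E²⟩ − ⟨E⟩²)/(kT)² = (11630 − 310.1)/33670 = 0.34.

0.34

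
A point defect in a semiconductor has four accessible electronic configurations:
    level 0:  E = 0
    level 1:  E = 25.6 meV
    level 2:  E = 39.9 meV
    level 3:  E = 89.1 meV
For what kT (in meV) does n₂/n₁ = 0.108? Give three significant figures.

6.43 meV

n₂/n₁ = exp[−(E₂−E₁)/kT] = 0.108.
⇒ (E₂−E₁)/kT = ln(1/0.108) = ln(9.2593) = 2.2256.
kT = 14.3 meV / 2.2256 = 6.43 meV.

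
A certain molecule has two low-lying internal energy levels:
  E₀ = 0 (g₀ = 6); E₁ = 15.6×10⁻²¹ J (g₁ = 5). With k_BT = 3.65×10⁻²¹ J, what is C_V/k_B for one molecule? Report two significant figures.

0.21

Eᵢ/kT = 0, 4.274.
Z = Σ gᵢe^(−Eᵢ/kT) = 6·e^(−0) + 5·e^(−4.274) = 6.000 + 0.06963 = 6.070.
⟨E⟩ = 0.1790, ⟨E²⟩ = 2.792.
C_V/k_B = (⟨E²⟩ − ⟨E⟩²)/(kT)² = (2.792 − 0.03204)/13.32 = 0.21.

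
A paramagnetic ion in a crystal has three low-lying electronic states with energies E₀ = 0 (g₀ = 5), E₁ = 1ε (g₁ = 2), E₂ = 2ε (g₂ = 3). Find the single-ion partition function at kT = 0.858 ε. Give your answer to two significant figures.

Z = 5.9

Eᵢ/kT = 0, 1.166, 2.331.
Z = Σ gᵢe^(−Eᵢ/kT) = 5·e^(−0) + 2·e^(−1.166) + 3·e^(−2.331) = 5.000 + 0.6232 + 0.2916 = 5.915.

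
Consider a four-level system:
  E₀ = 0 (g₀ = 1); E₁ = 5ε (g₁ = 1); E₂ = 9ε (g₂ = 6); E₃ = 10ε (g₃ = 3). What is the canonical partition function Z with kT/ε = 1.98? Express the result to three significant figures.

Eᵢ/kT = 0, 2.5253, 4.5455, 5.0505.
Z = Σ gᵢe^(−Eᵢ/kT) = 1·e^(−0) + 1·e^(−2.5253) + 6·e^(−4.5455) + 3·e^(−5.0505) = 1.0000 + 0.080034 + 0.063689 + 0.019218 = 1.1629.

Z = 1.16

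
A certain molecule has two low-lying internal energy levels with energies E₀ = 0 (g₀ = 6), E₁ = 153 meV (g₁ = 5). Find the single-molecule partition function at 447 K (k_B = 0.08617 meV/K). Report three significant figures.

k_BT = 0.08617 × 447 K = 38.518 meV.
Eᵢ/kT = 0, 3.9722.
Z = Σ gᵢe^(−Eᵢ/kT) = 6·e^(−0) + 5·e^(−3.9722) = 6.0000 + 0.094160 = 6.0942.

Z = 6.09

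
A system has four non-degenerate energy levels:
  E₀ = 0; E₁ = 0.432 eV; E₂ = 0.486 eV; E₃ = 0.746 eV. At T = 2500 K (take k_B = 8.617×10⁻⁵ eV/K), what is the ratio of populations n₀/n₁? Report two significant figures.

k_BT = 8.617×10⁻⁵ × 2500 K = 0.2154 eV.
n₀/n₁ = exp[−(E₀−E₁)/kT] = exp(−(-0.432 eV)/(0.2154 eV)) = exp(2.006) = 7.4.

7.4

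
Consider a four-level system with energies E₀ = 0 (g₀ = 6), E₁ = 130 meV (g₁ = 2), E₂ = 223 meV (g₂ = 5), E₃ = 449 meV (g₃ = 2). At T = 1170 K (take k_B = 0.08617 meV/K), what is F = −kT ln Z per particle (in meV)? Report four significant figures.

k_BT = 0.08617 × 1170 K = 100.819 meV.
Eᵢ/kT = 0, 1.28944, 2.21188, 4.45353.
Z = Σ gᵢe^(−Eᵢ/kT) = 6·e^(−0) + 2·e^(−1.28944) + 5·e^(−2.21188) + 2·e^(−4.45353) = 6.00000 + 0.550850 + 0.547473 + 0.0232748 = 7.12160.
F = −kT ln Z = −100.819 × ln(7.12160) = −100.819 × 1.96313 = -197.9 meV.

-197.9 meV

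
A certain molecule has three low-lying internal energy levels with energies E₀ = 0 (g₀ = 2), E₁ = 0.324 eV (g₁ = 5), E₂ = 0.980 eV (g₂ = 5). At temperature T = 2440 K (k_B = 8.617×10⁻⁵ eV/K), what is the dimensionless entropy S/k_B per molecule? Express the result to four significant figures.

k_BT = 8.617×10⁻⁵ × 2440 K = 0.210255 eV.
Eᵢ/kT = 0, 1.54099, 4.66101.
Z = Σ gᵢe^(−Eᵢ/kT) = 2·e^(−0) + 5·e^(−1.54099) + 5·e^(−4.66101) = 2.00000 + 1.07084 + 0.0472845 = 3.11812.
⟨E⟩ = Σ EᵢPᵢ = 0.126131 eV.
S/k_B = ln Z + ⟨E⟩/kT = ln(3.11812) + 0.126131/0.210255 = 1.13723 + 0.599895 = 1.737.

1.737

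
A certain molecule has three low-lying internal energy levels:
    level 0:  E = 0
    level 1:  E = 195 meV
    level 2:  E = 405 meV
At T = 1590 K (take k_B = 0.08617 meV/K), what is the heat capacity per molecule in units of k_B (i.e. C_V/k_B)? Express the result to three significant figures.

0.581

k_BT = 0.08617 × 1590 K = 137.01 meV.
Eᵢ/kT = 0, 1.4233, 2.9560.
Z = Σ e^(−Eᵢ/kT) = e^(−0) + e^(−1.4233) + e^(−2.9560) = 1.0000 + 0.24092 + 0.052027 = 1.2929.
⟨E⟩ = 52.634 meV, ⟨E²⟩ = 13686 meV².
C_V/k_B = (⟨E²⟩ − ⟨E⟩²)/(kT)² = (13686 − 2770.3)/18772 = 0.581.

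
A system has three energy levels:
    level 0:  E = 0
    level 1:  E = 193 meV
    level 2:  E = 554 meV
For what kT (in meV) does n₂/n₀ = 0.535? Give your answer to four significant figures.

n₂/n₀ = exp[−(E₂−E₀)/kT] = 0.535.
⇒ (E₂−E₀)/kT = ln(1/0.535) = ln(1.86916) = 0.625489.
kT = 554 meV / 0.625489 = 885.7 meV.

885.7 meV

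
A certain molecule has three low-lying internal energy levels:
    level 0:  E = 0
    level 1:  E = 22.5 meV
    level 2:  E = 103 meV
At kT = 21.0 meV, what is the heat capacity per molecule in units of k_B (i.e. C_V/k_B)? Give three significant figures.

Eᵢ/kT = 0, 1.0714, 4.9048.
Z = Σ e^(−Eᵢ/kT) = e^(−0) + e^(−1.0714) + e^(−4.9048) = 1.0000 + 0.34253 + 0.0074109 = 1.3499.
⟨E⟩ = 6.2747 meV, ⟨E²⟩ = 186.70 meV².
C_V/k_B = (⟨E²⟩ − ⟨E⟩²)/(kT)² = (186.70 − 39.372)/441.00 = 0.334.

0.334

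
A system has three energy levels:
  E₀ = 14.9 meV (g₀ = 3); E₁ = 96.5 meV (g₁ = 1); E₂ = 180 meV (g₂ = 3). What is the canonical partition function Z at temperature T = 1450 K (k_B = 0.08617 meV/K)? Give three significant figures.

k_BT = 0.08617 × 1450 K = 124.95 meV.
Eᵢ/kT = 0.11925, 0.77231, 1.4406.
Z = Σ gᵢe^(−Eᵢ/kT) = 3·e^(−0.11925) + 1·e^(−0.77231) + 3·e^(−1.4406) = 2.6628 + 0.46194 + 0.71036 = 3.8351.

Z = 3.84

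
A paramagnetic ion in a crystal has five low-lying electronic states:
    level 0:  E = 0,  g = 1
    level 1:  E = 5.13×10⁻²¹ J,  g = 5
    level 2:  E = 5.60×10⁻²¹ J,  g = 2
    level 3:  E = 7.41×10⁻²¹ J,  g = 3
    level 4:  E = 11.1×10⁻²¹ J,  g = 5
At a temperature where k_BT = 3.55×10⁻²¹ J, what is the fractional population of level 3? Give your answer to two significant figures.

0.12

Eᵢ/kT = 0, 1.445, 1.577, 2.087, 3.127.
Z = Σ gᵢe^(−Eᵢ/kT) = 1·e^(−0) + 5·e^(−1.445) + 2·e^(−1.577) + 3·e^(−2.087) + 5·e^(−3.127) = 1.000 + 1.179 + 0.4132 + 0.3722 + 0.2192 = 3.184.
P₃ = g₃ e^(−E₃/kT) / Z = 0.3722/3.184 = 0.12.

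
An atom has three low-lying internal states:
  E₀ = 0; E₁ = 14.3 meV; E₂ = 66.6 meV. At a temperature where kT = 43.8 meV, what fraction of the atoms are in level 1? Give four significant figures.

0.3719

Eᵢ/kT = 0, 0.326484, 1.52055.
Z = Σ e^(−Eᵢ/kT) = e^(−0) + e^(−0.326484) + e^(−1.52055) = 1.00000 + 0.721456 + 0.218592 = 1.94005.
P₁ = e^(−E₁/kT) / Z = 0.721456/1.94005 = 0.3719.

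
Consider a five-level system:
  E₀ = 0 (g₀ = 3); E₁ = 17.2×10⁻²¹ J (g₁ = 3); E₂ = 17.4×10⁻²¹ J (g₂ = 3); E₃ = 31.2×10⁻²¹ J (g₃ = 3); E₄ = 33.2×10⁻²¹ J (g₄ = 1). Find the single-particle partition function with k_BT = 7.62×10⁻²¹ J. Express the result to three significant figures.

Eᵢ/kT = 0, 2.2572, 2.2835, 4.0945, 4.3570.
Z = Σ gᵢe^(−Eᵢ/kT) = 3·e^(−0) + 3·e^(−2.2572) + 3·e^(−2.2835) + 3·e^(−4.0945) + 1·e^(−4.3570) = 3.0000 + 0.31393 + 0.30578 + 0.049992 + 0.012817 = 3.6825.

Z = 3.68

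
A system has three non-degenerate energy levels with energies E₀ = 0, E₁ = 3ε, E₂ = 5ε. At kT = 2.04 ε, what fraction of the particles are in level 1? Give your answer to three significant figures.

Eᵢ/kT = 0, 1.4706, 2.4510.
Z = Σ e^(−Eᵢ/kT) = e^(−0) + e^(−1.4706) + e^(−2.4510) = 1.0000 + 0.22979 + 0.086207 = 1.3160.
P₁ = e^(−E₁/kT) / Z = 0.22979/1.3160 = 0.175.

0.175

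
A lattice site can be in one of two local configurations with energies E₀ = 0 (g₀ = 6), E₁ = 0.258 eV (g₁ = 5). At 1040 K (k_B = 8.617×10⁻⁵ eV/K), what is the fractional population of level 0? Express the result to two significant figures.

k_BT = 8.617×10⁻⁵ × 1040 K = 0.08962 eV.
Eᵢ/kT = 0, 2.879.
Z = Σ gᵢe^(−Eᵢ/kT) = 6·e^(−0) + 5·e^(−2.879) = 6.000 + 0.2810 = 6.281.
P₀ = g₀ e^(−E₀/kT) / Z = 6.000/6.281 = 0.96.

0.96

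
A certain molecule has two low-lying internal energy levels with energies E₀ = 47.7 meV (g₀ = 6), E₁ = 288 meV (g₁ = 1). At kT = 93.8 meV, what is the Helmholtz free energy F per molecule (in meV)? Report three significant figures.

-122 meV

Eᵢ/kT = 0.50853, 3.0704.
Z = Σ gᵢe^(−Eᵢ/kT) = 6·e^(−0.50853) + 1·e^(−3.0704) = 3.6083 + 0.046403 = 3.6547.
F = −kT ln Z = −93.8 × ln(3.6547) = −93.8 × 1.2960 = -122 meV.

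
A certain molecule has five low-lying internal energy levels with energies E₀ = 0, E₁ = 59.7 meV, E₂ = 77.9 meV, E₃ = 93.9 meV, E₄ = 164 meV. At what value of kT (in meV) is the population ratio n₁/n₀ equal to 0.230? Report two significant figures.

41 meV

n₁/n₀ = exp[−(E₁−E₀)/kT] = 0.230.
⇒ (E₁−E₀)/kT = ln(1/0.230) = ln(4.348) = 1.470.
kT = 59.7 meV / 1.470 = 41 meV.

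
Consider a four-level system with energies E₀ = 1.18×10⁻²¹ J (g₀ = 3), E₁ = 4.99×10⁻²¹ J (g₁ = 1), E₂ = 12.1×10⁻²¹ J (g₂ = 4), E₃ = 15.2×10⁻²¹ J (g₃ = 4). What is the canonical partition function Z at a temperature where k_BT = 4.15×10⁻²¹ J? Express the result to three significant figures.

Eᵢ/kT = 0.28434, 1.2024, 2.9157, 3.6627.
Z = Σ gᵢe^(−Eᵢ/kT) = 3·e^(−0.28434) + 1·e^(−1.2024) + 4·e^(−2.9157) + 4·e^(−3.6627) = 2.2575 + 0.30047 + 0.21666 + 0.10265 = 2.8773.

Z = 2.88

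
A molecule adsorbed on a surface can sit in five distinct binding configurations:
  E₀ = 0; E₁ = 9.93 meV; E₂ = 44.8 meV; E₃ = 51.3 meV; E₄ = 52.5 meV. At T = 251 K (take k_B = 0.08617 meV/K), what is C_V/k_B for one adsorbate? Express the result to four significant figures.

0.6274

k_BT = 0.08617 × 251 K = 21.6287 meV.
Eᵢ/kT = 0, 0.459112, 2.07132, 2.37185, 2.42733.
Z = Σ e^(−Eᵢ/kT) = e^(−0) + e^(−0.459112) + e^(−2.07132) + e^(−2.37185) + e^(−2.42733) = 1.00000 + 0.631844 + 0.126019 + 0.0933079 + 0.0882722 = 1.93944.
⟨E⟩ = 11.0036 meV, ⟨E²⟩ = 414.597 meV².
C_V/k_B = (⟨E²⟩ − ⟨E⟩²)/(kT)² = (414.597 − 121.079)/467.801 = 0.6274.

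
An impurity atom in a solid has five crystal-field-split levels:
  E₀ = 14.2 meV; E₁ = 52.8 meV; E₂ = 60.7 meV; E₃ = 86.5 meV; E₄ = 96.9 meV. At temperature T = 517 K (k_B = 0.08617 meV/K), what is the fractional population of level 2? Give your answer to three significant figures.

k_BT = 0.08617 × 517 K = 44.550 meV.
Eᵢ/kT = 0.31874, 1.1852, 1.3625, 1.9416, 2.1751.
Z = Σ e^(−Eᵢ/kT) = e^(−0.31874) + e^(−1.1852) + e^(−1.3625) + e^(−1.9416) + e^(−2.1751) = 0.72706 + 0.30569 + 0.25602 + 0.14347 + 0.11360 = 1.5458.
P₂ = e^(−E₂/kT) / Z = 0.25602/1.5458 = 0.166.

0.166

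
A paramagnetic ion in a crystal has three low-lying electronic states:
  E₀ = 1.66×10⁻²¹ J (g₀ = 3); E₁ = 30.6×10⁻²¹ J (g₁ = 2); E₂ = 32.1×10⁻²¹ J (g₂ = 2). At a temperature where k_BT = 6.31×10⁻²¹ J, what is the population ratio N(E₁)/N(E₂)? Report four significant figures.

1.268

n₁/n₂ = (g₁/g₂) exp[−(E₁−E₂)/kT] = (2/2) × exp(−(-1.5 ×10⁻²¹ J)/(6.31 ×10⁻²¹ J)) = (2/2) × exp(0.237718) = 1.268.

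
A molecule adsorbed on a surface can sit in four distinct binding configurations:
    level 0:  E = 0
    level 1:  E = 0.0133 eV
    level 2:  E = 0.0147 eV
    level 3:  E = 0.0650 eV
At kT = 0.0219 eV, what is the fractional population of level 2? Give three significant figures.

0.243

Eᵢ/kT = 0, 0.60731, 0.67123, 2.9680.
Z = Σ e^(−Eᵢ/kT) = e^(−0) + e^(−0.60731) + e^(−0.67123) + e^(−2.9680) = 1.0000 + 0.54481 + 0.51108 + 0.051406 = 2.1073.
P₂ = e^(−E₂/kT) / Z = 0.51108/2.1073 = 0.243.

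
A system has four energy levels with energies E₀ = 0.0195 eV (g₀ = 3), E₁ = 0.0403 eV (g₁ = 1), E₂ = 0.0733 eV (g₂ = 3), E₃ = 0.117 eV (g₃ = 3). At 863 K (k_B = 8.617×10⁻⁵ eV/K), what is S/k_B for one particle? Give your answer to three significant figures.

2.18

k_BT = 8.617×10⁻⁵ × 863 K = 0.074365 eV.
Eᵢ/kT = 0.26222, 0.54192, 0.98568, 1.5733.
Z = Σ gᵢe^(−Eᵢ/kT) = 3·e^(−0.26222) + 1·e^(−0.54192) + 3·e^(−0.98568) + 3·e^(−1.5733) = 2.3080 + 0.58163 + 1.1196 + 0.62208 = 4.6313.
⟨E⟩ = Σ EᵢPᵢ = 0.048214 eV.
S/k_B = ln Z + ⟨E⟩/kT = ln(4.6313) + 0.048214/0.074365 = 1.5328 + 0.64834 = 2.18.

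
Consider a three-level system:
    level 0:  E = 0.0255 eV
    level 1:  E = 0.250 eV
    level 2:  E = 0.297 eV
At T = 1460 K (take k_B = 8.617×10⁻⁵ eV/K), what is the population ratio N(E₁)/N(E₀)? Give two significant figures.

k_BT = 8.617×10⁻⁵ × 1460 K = 0.1258 eV.
n₁/n₀ = exp[−(E₁−E₀)/kT] = exp(−(0.2245 eV)/(0.1258 eV)) = exp(-1.785) = 0.17.

0.17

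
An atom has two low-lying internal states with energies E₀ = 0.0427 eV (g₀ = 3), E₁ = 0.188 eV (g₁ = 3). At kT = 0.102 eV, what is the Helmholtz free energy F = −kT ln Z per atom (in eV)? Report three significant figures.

Eᵢ/kT = 0.41863, 1.8431.
Z = Σ gᵢe^(−Eᵢ/kT) = 3·e^(−0.41863) + 3·e^(−1.8431) = 1.9738 + 0.47498 = 2.4488.
F = −kT ln Z = −0.102 × ln(2.4488) = −0.102 × 0.89560 = -0.0914 eV.

-0.0914 eV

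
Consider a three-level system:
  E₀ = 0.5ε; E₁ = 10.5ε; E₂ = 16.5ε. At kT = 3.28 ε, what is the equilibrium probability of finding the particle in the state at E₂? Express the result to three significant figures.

Eᵢ/kT = 0.15244, 3.2012, 5.0305.
Z = Σ e^(−Eᵢ/kT) = e^(−0.15244) + e^(−3.2012) + e^(−5.0305) = 0.85861 + 0.040713 + 0.0065355 = 0.90586.
P₂ = e^(−E₂/kT) / Z = 0.0065355/0.90586 = 0.00721.

0.00721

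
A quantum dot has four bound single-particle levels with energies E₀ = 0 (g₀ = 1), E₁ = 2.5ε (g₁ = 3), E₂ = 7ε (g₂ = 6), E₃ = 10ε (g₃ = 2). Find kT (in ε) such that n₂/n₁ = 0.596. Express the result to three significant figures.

n₂/n₁ = (g₂/g₁) exp[−(E₂−E₁)/kT] = 0.596.
⇒ (E₂−E₁)/kT = ln((6/3)/0.596) = ln(3.3557) = 1.2107.
kT = 4.5ε / 1.2107 = 3.72 ε.

3.72 ε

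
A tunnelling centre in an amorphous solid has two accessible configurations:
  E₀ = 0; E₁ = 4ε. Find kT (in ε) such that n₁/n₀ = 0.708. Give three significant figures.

n₁/n₀ = exp[−(E₁−E₀)/kT] = 0.708.
⇒ (E₁−E₀)/kT = ln(1/0.708) = ln(1.4124) = 0.34529.
kT = 4ε / 0.34529 = 11.6 ε.

11.6 ε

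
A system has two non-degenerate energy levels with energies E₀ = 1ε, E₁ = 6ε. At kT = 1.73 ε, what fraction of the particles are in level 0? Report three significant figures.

Eᵢ/kT = 0.57803, 3.4682.
Z = Σ e^(−Eᵢ/kT) = e^(−0.57803) + e^(−3.4682) = 0.56100 + 0.031173 = 0.59217.
P₀ = e^(−E₀/kT) / Z = 0.56100/0.59217 = 0.947.

0.947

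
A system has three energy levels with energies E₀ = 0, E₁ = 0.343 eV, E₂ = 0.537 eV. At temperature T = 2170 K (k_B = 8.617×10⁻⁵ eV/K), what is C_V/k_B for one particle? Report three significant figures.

0.685

k_BT = 8.617×10⁻⁵ × 2170 K = 0.18699 eV.
Eᵢ/kT = 0, 1.8343, 2.8718.
Z = Σ e^(−Eᵢ/kT) = e^(−0) + e^(−1.8343) + e^(−2.8718) = 1.0000 + 0.15973 + 0.056597 = 1.2163.
⟨E⟩ = 0.070032 eV, ⟨E²⟩ = 0.028869 eV².
C_V/k_B = (⟨E²⟩ − ⟨E⟩²)/(kT)² = (0.028869 − 0.0049045)/0.034965 = 0.685.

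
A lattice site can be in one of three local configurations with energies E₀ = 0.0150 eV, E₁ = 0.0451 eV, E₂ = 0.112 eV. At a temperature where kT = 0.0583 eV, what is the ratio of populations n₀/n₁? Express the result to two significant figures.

1.7

n₀/n₁ = exp[−(E₀−E₁)/kT] = exp(−(-0.0301 eV)/(0.0583 eV)) = exp(0.5163) = 1.7.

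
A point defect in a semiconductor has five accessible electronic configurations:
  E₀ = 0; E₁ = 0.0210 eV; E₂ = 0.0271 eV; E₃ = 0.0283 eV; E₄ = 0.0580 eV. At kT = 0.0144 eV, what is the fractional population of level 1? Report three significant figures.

Eᵢ/kT = 0, 1.4583, 1.8819, 1.9653, 4.0278.
Z = Σ e^(−Eᵢ/kT) = e^(−0) + e^(−1.4583) + e^(−1.8819) + e^(−1.9653) + e^(−4.0278) = 1.0000 + 0.23263 + 0.15230 + 0.14011 + 0.017813 = 1.5429.
P₁ = e^(−E₁/kT) / Z = 0.23263/1.5429 = 0.151.

0.151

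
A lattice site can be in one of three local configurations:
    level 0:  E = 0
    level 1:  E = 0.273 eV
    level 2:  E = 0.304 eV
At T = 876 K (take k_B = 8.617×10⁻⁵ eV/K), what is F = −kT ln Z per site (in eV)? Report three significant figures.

k_BT = 8.617×10⁻⁵ × 876 K = 0.075485 eV.
Eᵢ/kT = 0, 3.6166, 4.0273.
Z = Σ e^(−Eᵢ/kT) = e^(−0) + e^(−3.6166) + e^(−4.0273) = 1.0000 + 0.026874 + 0.017822 = 1.0447.
F = −kT ln Z = −0.075485 × ln(1.0447) = −0.075485 × 0.043730 = -0.00330 eV.

-0.00330 eV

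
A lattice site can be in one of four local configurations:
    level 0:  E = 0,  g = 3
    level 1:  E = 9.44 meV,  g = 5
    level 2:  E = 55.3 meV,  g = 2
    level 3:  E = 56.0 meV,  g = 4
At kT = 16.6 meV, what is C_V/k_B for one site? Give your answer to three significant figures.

0.395

Eᵢ/kT = 0, 0.56867, 3.3313, 3.3735.
Z = Σ gᵢe^(−Eᵢ/kT) = 3·e^(−0) + 5·e^(−0.56867) + 2·e^(−3.3313) + 4·e^(−3.3735) = 3.0000 + 2.8314 + 0.071493 + 0.13708 = 6.0400.
⟨E⟩ = 6.3507 meV, ⟨E²⟩ = 149.14 meV².
C_V/k_B = (⟨E²⟩ − ⟨E⟩²)/(kT)² = (149.14 − 40.331)/275.56 = 0.395.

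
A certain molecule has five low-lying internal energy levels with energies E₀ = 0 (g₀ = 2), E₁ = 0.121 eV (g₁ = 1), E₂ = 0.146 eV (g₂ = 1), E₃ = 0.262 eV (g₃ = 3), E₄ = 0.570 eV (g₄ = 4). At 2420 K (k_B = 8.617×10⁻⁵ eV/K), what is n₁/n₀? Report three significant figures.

k_BT = 8.617×10⁻⁵ × 2420 K = 0.20853 eV.
n₁/n₀ = (g₁/g₀) exp[−(E₁−E₀)/kT] = (1/2) × exp(−(0.121 eV)/(0.20853 eV)) = (1/2) × exp(-0.58025) = 0.280.

0.280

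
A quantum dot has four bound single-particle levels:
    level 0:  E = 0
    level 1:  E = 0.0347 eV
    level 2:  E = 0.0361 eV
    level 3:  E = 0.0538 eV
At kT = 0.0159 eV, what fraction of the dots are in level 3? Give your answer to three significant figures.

0.0271

Eᵢ/kT = 0, 2.1824, 2.2704, 3.3836.
Z = Σ e^(−Eᵢ/kT) = e^(−0) + e^(−2.1824) + e^(−2.2704) + e^(−3.3836) = 1.0000 + 0.11277 + 0.10327 + 0.033925 = 1.2500.
P₃ = e^(−E₃/kT) / Z = 0.033925/1.2500 = 0.0271.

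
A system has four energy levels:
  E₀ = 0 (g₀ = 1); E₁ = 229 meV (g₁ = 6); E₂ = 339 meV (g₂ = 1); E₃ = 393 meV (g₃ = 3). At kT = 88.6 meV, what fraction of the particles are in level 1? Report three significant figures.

0.300

Eᵢ/kT = 0, 2.5847, 3.8262, 4.4357.
Z = Σ gᵢe^(−Eᵢ/kT) = 1·e^(−0) + 6·e^(−2.5847) + 1·e^(−3.8262) + 3·e^(−4.4357) = 1.0000 + 0.45251 + 0.021792 + 0.035540 = 1.5098.
P₁ = g₁ e^(−E₁/kT) / Z = 0.45251/1.5098 = 0.300.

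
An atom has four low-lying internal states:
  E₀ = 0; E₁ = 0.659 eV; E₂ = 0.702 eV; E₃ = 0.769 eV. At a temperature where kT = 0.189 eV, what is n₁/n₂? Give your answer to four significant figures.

1.255

n₁/n₂ = exp[−(E₁−E₂)/kT] = exp(−(-0.043 eV)/(0.189 eV)) = exp(0.227513) = 1.255.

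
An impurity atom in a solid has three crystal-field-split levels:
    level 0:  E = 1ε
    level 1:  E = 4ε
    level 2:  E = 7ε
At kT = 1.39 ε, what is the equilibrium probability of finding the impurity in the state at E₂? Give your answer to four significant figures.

Eᵢ/kT = 0.719424, 2.87770, 5.03597.
Z = Σ e^(−Eᵢ/kT) = e^(−0.719424) + e^(−2.87770) + e^(−5.03597) = 0.487033 + 0.0562640 + 0.00649989 = 0.549797.
P₂ = e^(−E₂/kT) / Z = 0.00649989/0.549797 = 0.01182.

0.01182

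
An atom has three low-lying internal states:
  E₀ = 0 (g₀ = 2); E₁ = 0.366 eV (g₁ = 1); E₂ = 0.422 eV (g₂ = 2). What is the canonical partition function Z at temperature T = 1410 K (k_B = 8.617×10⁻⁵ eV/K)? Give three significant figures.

Z = 2.11

k_BT = 8.617×10⁻⁵ × 1410 K = 0.12150 eV.
Eᵢ/kT = 0, 3.0123, 3.4733.
Z = Σ gᵢe^(−Eᵢ/kT) = 2·e^(−0) + 1·e^(−3.0123) + 2·e^(−3.4733) = 2.0000 + 0.049178 + 0.062029 = 2.1112.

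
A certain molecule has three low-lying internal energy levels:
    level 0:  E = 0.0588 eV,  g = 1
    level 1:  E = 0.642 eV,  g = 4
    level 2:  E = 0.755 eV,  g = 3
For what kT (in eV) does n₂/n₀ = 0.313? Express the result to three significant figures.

n₂/n₀ = (g₂/g₀) exp[−(E₂−E₀)/kT] = 0.313.
⇒ (E₂−E₀)/kT = ln((3/1)/0.313) = ln(9.5847) = 2.2602.
kT = 0.6962 eV / 2.2602 = 0.308 eV.

0.308 eV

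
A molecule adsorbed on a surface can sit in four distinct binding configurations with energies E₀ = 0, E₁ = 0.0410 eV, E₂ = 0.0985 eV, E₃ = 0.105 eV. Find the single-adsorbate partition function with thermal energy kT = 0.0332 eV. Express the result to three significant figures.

Z = 1.38

Eᵢ/kT = 0, 1.2349, 2.9669, 3.1627.
Z = Σ e^(−Eᵢ/kT) = e^(−0) + e^(−1.2349) + e^(−2.9669) + e^(−3.1627) = 1.0000 + 0.29086 + 0.051463 + 0.042311 = 1.3846.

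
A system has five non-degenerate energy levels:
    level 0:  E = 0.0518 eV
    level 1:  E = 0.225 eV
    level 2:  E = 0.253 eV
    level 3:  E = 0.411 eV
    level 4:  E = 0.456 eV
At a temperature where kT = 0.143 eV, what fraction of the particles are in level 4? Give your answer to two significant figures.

0.035

Eᵢ/kT = 0.3622, 1.573, 1.769, 2.874, 3.189.
Z = Σ e^(−Eᵢ/kT) = e^(−0.3622) + e^(−1.573) + e^(−1.769) + e^(−2.874) + e^(−3.189) = 0.6961 + 0.2074 + 0.1705 + 0.05647 + 0.04121 = 1.172.
P₄ = e^(−E₄/kT) / Z = 0.04121/1.172 = 0.035.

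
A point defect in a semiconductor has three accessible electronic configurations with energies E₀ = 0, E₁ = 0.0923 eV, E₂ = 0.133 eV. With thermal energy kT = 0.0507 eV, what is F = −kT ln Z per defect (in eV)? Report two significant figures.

Eᵢ/kT = 0, 1.821, 2.623.
Z = Σ e^(−Eᵢ/kT) = e^(−0) + e^(−1.821) + e^(−2.623) = 1.000 + 0.1619 + 0.07258 = 1.234.
F = −kT ln Z = −0.0507 × ln(1.234) = −0.0507 × 0.2103 = -0.011 eV.

-0.011 eV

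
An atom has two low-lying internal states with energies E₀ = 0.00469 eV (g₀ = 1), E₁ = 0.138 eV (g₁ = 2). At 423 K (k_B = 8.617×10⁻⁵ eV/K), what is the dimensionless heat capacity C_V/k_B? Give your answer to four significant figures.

k_BT = 8.617×10⁻⁵ × 423 K = 0.0364499 eV.
Eᵢ/kT = 0.128670, 3.78602.
Z = Σ gᵢe^(−Eᵢ/kT) = 1·e^(−0.128670) + 2·e^(−3.78602) = 0.879264 + 0.0453714 = 0.924635.
⟨E⟩ = 0.0112315 eV, ⟨E²⟩ = 0.000955397 eV².
C_V/k_B = (⟨E²⟩ − ⟨E⟩²)/(kT)² = (0.000955397 − 0.000126147)/0.00132860 = 0.6242.

0.6242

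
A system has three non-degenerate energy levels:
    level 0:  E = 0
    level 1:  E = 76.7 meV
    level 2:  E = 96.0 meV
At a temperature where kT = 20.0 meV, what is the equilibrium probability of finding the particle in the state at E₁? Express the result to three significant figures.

0.0210

Eᵢ/kT = 0, 3.8350, 4.8000.
Z = Σ e^(−Eᵢ/kT) = e^(−0) + e^(−3.8350) + e^(−4.8000) = 1.0000 + 0.021601 + 0.0082297 = 1.0298.
P₁ = e^(−E₁/kT) / Z = 0.021601/1.0298 = 0.0210.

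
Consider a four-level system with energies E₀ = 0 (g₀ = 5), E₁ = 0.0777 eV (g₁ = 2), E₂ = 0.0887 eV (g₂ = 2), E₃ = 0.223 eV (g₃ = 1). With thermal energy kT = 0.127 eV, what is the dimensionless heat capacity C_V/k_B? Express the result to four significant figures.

Eᵢ/kT = 0, 0.611811, 0.698425, 1.75591.
Z = Σ gᵢe^(−Eᵢ/kT) = 5·e^(−0) + 2·e^(−0.611811) + 2·e^(−0.698425) + 1·e^(−1.75591) = 5.00000 + 1.08474 + 0.994736 + 0.172750 = 7.25223.
⟨E⟩ = 0.0291001 eV, ⟨E²⟩ = 0.00316673 eV².
C_V/k_B = (⟨E²⟩ − ⟨E⟩²)/(kT)² = (0.00316673 − 0.000846816)/0.0161290 = 0.1438.

0.1438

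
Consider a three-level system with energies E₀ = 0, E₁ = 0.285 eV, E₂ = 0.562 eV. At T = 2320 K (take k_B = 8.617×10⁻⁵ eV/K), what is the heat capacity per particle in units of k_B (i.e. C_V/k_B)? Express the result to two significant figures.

0.59

k_BT = 8.617×10⁻⁵ × 2320 K = 0.1999 eV.
Eᵢ/kT = 0, 1.426, 2.811.
Z = Σ e^(−Eᵢ/kT) = e^(−0) + e^(−1.426) + e^(−2.811) = 1.000 + 0.2403 + 0.06014 = 1.300.
⟨E⟩ = 0.07868 eV, ⟨E²⟩ = 0.02963 eV².
C_V/k_B = (⟨E²⟩ − ⟨E⟩²)/(kT)² = (0.02963 − 0.006191)/0.03996 = 0.59.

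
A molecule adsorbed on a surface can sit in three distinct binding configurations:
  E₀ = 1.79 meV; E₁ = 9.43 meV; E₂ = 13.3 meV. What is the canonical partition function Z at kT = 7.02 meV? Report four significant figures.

Z = 1.186

Eᵢ/kT = 0.254986, 1.34330, 1.89459.
Z = Σ e^(−Eᵢ/kT) = e^(−0.254986) + e^(−1.34330) + e^(−1.89459) = 0.774927 + 0.260983 + 0.150380 = 1.18629.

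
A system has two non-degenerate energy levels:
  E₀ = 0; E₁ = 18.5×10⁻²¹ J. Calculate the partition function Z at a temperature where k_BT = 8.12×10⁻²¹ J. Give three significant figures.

Eᵢ/kT = 0, 2.2783.
Z = Σ e^(−Eᵢ/kT) = e^(−0) + e^(−2.2783) = 1.0000 + 0.10246 = 1.1025.

Z = 1.10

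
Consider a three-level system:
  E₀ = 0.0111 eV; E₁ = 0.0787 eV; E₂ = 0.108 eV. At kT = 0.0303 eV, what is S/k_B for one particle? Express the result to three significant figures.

0.461

Eᵢ/kT = 0.36634, 2.5974, 3.5644.
Z = Σ e^(−Eᵢ/kT) = e^(−0.36634) + e^(−2.5974) + e^(−3.5644) = 0.69327 + 0.074467 + 0.028314 = 0.79605.
⟨E⟩ = Σ EᵢPᵢ = 0.020870 eV.
S/k_B = ln Z + ⟨E⟩/kT = ln(0.79605) + 0.020870/0.0303 = -0.22809 + 0.68878 = 0.461.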